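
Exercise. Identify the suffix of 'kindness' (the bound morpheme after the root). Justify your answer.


The word 'kindness' = 'kind' (root) + '-ness' (suffix). The suffix is '-ness'.

ness


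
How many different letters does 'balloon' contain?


Unique letters in 'balloon': {a, b, l, n, o} = 5 distinct letters.

5


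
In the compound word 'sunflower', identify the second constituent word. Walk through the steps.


Split 'sunflower' into 'sun' + 'flower'. The second part is 'flower'.

flower


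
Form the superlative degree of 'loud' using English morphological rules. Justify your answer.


Apply superlative formation (add -est): 'loud' -> 'loudest'.

loudest


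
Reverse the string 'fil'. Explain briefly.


Reverse 'fil' character by character: 'lif'.

lif


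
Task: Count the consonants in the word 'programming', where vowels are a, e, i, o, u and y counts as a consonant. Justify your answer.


Consonants in 'programming': p, r, g, r, m, m, n, g = 8 consonants.

8


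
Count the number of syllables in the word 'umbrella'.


Break 'umbrella' into syllables: um-brel-la -> um | brel | la = 3 syllables

3 syllables


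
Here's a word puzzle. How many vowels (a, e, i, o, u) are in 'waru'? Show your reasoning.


Vowels in 'waru': a, u = 2 vowels.

2


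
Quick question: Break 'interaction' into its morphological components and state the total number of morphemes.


Step 1: Identify prefix: 'inter' (meaning: between)
Step 2: Identify root: 'act'
Step 3: Identify suffix(es): 'ion'
Decomposition: inter- (prefix: between) + act (root) + -ion (suffix: act of)
Total morphemes: 3

3 morphemes (inter- (prefix: between) + act (root) + -ion (suffix: act of))


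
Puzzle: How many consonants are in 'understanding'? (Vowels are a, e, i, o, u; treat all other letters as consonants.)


Consonants in 'understanding': n, d, r, s, t, n, d, n, g = 9 consonants.

9


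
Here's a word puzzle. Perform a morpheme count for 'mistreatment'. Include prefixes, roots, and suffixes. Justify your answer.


Decomposition: mis- (prefix) + treat (root) + -ment (suffix) = 3 morpheme(s)

3 morphemes


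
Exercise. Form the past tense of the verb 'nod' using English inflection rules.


Apply rule: Double final consonant and add -ed. 'nod' becomes 'nodded'.

nodded


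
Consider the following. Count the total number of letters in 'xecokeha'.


Spell out 'xecokeha' and number each letter: x(1), e(2), c(3), o(4), k(5), e(6), h(7), a(8). Total: 8 letters.

8


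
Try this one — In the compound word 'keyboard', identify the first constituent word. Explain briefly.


Split 'keyboard' into 'key' + 'board'. The first part is 'key'.

key


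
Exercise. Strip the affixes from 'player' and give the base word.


Remove suffix '-er' from 'player' to get root 'play'.

play


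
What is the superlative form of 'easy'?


Apply superlative formation (consonant + y: change y to i, add -est): 'easy' -> 'easiest'.

easiest


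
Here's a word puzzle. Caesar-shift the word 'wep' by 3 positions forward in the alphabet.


Shift each letter by 3: w -> z, e -> h, p -> s. Result: 'zhs'.

zhs


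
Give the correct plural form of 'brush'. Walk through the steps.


Apply rule: Add -es (sibilant/fricative ending). 'brush' becomes 'brushes'.

brushes


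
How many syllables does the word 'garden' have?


Break 'garden' into syllables: gar-den -> gar | den = 2 syllables

2 syllables


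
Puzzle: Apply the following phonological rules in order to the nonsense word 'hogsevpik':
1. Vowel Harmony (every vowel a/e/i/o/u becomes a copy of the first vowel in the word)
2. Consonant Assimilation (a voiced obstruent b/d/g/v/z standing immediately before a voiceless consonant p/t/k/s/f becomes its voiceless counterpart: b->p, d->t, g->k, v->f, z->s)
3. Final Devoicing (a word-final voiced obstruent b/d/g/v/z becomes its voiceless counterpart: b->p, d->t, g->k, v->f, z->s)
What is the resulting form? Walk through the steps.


Starting form: 'hogsevpik'
Rule 1: Vowel Harmony: all vowels become 'o' (matching first vowel). 'hogsevpik' -> 'hogsovpok'
Rule 2: Consonant Assimilation: voiced obstruent before voiceless consonant becomes voiceless ('gs' -> 'ks', 'vp' -> 'fp'). 'hogsovpok' -> 'hoksofpok'
Rule 3: Final Devoicing: final consonant 'k' is not one of the voiced obstruents b/d/g/v/z. No change.
Final form: 'hoksofpok'

hoksofpok


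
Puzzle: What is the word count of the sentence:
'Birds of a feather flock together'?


Split into words: Birds | of | a | feather | flock | together = 6 words.

6


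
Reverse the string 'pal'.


Reverse 'pal' character by character: 'lap'.

lap


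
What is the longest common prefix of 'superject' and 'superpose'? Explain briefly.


Compare from the start: 5 characters match: 'super'. Mismatch at position 6: 'j' vs 'p'.

super


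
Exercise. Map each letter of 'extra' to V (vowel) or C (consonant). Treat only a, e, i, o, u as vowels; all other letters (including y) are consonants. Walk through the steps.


Letter mapping: e = V, x = C, t = C, r = C, a = V.

VCCCV


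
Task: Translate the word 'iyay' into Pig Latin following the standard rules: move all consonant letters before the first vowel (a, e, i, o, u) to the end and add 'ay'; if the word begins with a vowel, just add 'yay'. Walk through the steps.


'iyay' starts with a vowel, so add 'yay': 'iyayyay'.

iyayyay


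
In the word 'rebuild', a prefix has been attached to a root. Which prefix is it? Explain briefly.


The word 'rebuild' = 're' (prefix) + 'build' (root). The prefix is 're'.

re


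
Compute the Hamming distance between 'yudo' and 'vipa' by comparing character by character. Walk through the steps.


Alignment:
Position 1: 'y' vs 'v' = DIFFER
Position 2: 'u' vs 'i' = DIFFER
Position 3: 'd' vs 'p' = DIFFER
Position 4: 'o' vs 'a' = DIFFER
Total differences: 4

4


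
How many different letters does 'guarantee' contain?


Unique letters in 'guarantee': {a, e, g, n, r, t, u} = 7 distinct letters.

7


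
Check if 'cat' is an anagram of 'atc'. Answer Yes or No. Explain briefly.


Sorted letters of 'cat': 'act'
Sorted letters of 'atc': 'act'
They match.

Yes


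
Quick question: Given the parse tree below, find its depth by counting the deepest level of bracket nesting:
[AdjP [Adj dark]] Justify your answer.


Count bracket nesting levels:
'[' at pos 0: depth = 1
'[' at pos 6: depth = 2
Maximum depth reached: 2

2


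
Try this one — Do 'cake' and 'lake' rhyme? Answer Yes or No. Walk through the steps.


Rime (stressed vowel + following sounds) of 'cake': -ake = /eɪk/
Rime of 'lake': -ake = /eɪk/
/eɪk/ and /eɪk/ are the same ending sound, so the words rhyme.

Yes


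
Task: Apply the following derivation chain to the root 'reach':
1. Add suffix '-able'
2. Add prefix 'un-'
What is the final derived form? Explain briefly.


Step 1: Add suffix '-able' to 'reach' = 'reachable'
Step 2: Add prefix 'un-' to 'reachable' = 'unreachable'

unreachable


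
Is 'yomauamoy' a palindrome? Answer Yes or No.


Forward: 'yomauamoy'
Reversed: 'yomauamoy'
They are identical.

Yes


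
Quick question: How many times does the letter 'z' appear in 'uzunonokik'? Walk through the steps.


Letter 'z' in 'uzunonokik': found at position(s) 2 = 1 occurrence(s).

1


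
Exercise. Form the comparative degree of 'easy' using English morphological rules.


Apply comparative formation (consonant + y: change y to i, add -er): 'easy' -> 'easier'.

easier


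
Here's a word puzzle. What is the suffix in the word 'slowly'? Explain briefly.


The word 'slowly' = 'slow' (root) + '-ly' (suffix). The suffix is '-ly'.

ly


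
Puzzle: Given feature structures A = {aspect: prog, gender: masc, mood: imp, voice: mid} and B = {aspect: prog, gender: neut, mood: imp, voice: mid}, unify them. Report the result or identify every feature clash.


Compare features:
aspect: A=prog vs B=prog -> unified: prog
gender: A=masc vs B=neut -> CLASH
mood: A=imp vs B=imp -> unified: imp
voice: A=mid vs B=mid -> unified: mid
Clash detected on feature 'gender' (masc vs neut); unification fails.

CLASH on 'gender' (masc vs neut)


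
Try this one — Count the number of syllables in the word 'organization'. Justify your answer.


Break 'organization' into syllables: or-gan-i-za-tion -> or | gan | i | za | tion = 5 syllables

5 syllables


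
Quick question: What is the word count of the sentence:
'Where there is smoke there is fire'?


Split into words: Where | there | is | smoke | there | is | fire = 7 words.

7


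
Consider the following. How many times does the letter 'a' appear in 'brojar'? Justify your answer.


Letter 'a' in 'brojar': found at position(s) 5 = 1 occurrence(s).

1


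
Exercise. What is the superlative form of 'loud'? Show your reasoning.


Apply superlative formation (add -est): 'loud' -> 'loudest'.

loudest


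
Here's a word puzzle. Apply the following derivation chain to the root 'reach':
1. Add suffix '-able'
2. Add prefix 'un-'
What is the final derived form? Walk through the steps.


Step 1: Add suffix '-able' to 'reach' = 'reachable'
Step 2: Add prefix 'un-' to 'reachable' = 'unreachable'

unreachable


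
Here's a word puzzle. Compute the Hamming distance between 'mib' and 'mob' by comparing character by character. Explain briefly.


Alignment:
Position 1: 'm' vs 'm' = match
Position 2: 'i' vs 'o' = DIFFER
Position 3: 'b' vs 'b' = match
Total differences: 1

1


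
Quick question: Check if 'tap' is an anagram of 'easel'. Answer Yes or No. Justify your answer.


Sorted letters of 'tap': 'apt'
Sorted letters of 'easel': 'aeels'
They do not match.

No


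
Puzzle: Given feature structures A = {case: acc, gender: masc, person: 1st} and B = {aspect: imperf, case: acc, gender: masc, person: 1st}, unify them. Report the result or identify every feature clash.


Compare features:
aspect: A=_ vs B=imperf -> unified: imperf
case: A=acc vs B=acc -> unified: acc
gender: A=masc vs B=masc -> unified: masc
person: A=1st vs B=1st -> unified: 1st
No clashes found.

Unified: {aspect: imperf, case: acc, gender: masc, person: 1st}


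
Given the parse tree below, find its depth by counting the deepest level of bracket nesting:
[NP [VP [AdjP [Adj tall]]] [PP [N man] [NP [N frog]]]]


Count bracket nesting levels:
'[' at pos 0: depth = 1
'[' at pos 4: depth = 2
'[' at pos 8: depth = 3
'[' at pos 14: depth = 4
'[' at pos 27: depth = 2
'[' at pos 31: depth = 3
'[' at pos 39: depth = 3
'[' at pos 43: depth = 4
Maximum depth reached: 4

4


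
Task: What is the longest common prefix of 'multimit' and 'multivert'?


Compare from the start: 5 characters match: 'multi'. Mismatch at position 6: 'm' vs 'v'.

multi


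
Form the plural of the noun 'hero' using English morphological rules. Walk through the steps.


Apply rule: Add -es (consonant + o). 'hero' becomes 'heroes'.

heroes


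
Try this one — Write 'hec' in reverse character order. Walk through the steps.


Reverse 'hec' character by character: 'ceh'.

ceh


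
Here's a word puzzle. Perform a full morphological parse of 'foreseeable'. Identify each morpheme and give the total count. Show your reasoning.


Step 1: Identify prefix: 'fore' (meaning: before/front)
Step 2: Identify root: 'see'
Step 3: Identify suffix(es): 'able'
Decomposition: fore- (prefix: before/front) + see (root) + -able (suffix: capable of)
Total morphemes: 3

3 morphemes (fore- (prefix: before/front) + see (root) + -able (suffix: capable of))


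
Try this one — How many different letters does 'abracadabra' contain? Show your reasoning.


Unique letters in 'abracadabra': {a, b, c, d, r} = 5 distinct letters.

5


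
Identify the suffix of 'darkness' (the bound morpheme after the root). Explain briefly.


The word 'darkness' = 'dark' (root) + '-ness' (suffix). The suffix is '-ness'.

ness


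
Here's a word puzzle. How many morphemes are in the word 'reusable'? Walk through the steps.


Decomposition: re- (prefix) + use (root) + -able (suffix) = 3 morpheme(s)

3 morphemes


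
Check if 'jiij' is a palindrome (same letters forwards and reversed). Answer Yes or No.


Forward: 'jiij'
Reversed: 'jiij'
They are identical.

Yes


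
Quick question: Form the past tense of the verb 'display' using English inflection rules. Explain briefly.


Apply rule: Add -ed. 'display' becomes 'displayed'.

displayed


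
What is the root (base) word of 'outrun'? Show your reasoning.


Remove prefix 'out' from 'outrun' to get root 'run'.

run


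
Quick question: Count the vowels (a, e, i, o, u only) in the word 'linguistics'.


Vowels in 'linguistics': i, u, i, i = 4 vowels.

4


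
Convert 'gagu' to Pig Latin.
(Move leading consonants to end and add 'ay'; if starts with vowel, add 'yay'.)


'gagu': move consonant cluster 'g' to end and add 'ay': 'agugay'.

agugay


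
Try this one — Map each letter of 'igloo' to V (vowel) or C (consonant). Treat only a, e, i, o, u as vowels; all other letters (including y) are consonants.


Letter mapping: i = V, g = C, l = C, o = V, o = V.

VCCVV


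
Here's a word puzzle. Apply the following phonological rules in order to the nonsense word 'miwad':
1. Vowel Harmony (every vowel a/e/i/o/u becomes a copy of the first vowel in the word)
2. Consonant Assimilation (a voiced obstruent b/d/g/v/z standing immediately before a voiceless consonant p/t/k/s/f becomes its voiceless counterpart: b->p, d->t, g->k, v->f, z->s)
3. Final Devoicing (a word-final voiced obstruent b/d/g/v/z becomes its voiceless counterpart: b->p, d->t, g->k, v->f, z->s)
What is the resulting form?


Starting form: 'miwad'
Rule 1: Vowel Harmony: all vowels become 'i' (matching first vowel). 'miwad' -> 'miwid'
Rule 2: Consonant Assimilation: no voiced obstruent (b/d/g/v/z) stands immediately before a voiceless consonant (p/t/k/s/f). No change.
Rule 3: Final Devoicing: word-final voiced obstruent 'd' becomes voiceless 't'. 'miwid' -> 'miwit'
Final form: 'miwit'

miwit


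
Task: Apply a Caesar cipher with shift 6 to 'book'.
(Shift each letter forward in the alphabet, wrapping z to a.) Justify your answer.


Shift each letter by 6: b -> h, o -> u, o -> u, k -> q. Result: 'huuq'.

huuq


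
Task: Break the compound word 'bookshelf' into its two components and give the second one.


Split 'bookshelf' into 'book' + 'shelf'. The second part is 'shelf'.

shelf


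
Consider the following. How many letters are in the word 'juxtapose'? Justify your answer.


Spell out 'juxtapose' and number each letter: j(1), u(2), x(3), t(4), a(5), p(6), o(7), s(8), e(9). Total: 9 letters.

9


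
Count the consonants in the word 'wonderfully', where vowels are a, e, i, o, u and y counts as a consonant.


Consonants in 'wonderfully': w, n, d, r, f, l, l, y = 8 consonants.

8


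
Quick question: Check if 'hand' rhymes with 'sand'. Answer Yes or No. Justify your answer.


Rime (stressed vowel + following sounds) of 'hand': -and = /ænd/
Rime of 'sand': -and = /ænd/
/ænd/ and /ænd/ are the same ending sound, so the words rhyme.

Yes


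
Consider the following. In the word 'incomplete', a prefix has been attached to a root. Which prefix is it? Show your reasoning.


The word 'incomplete' = 'in' (prefix) + 'complete' (root). The prefix is 'in'.

in


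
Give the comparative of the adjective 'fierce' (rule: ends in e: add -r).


Apply comparative formation (ends in e: add -r): 'fierce' -> 'fiercer'.

fiercer


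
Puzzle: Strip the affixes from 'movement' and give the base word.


Remove suffix '-ment' from 'movement' to get root 'move'.

move


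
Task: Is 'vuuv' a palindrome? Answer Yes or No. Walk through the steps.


Forward: 'vuuv'
Reversed: 'vuuv'
They are identical.

Yes


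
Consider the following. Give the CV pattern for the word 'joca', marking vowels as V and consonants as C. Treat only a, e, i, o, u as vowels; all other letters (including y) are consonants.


Letter mapping: j = C, o = V, c = C, a = V.

CVCV


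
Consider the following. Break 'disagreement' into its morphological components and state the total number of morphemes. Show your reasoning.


Step 1: Identify prefix: 'dis' (meaning: not/apart)
Step 2: Identify root: 'agree'
Step 3: Identify suffix(es): 'ment'
Decomposition: dis- (prefix: not/apart) + agree (root) + -ment (suffix: action/result)
Total morphemes: 3

3 morphemes (dis- (prefix: not/apart) + agree (root) + -ment (suffix: action/result))


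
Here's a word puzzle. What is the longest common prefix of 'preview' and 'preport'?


Compare from the start: 3 characters match: 'pre'. Mismatch at position 4: 'v' vs 'p'.

pre


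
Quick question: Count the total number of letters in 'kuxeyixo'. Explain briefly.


Spell out 'kuxeyixo' and number each letter: k(1), u(2), x(3), e(4), y(5), i(6), x(7), o(8). Total: 8 letters.

8


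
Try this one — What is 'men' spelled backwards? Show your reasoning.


Reverse 'men' character by character: 'nem'.

nem


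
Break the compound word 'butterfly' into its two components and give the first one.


Split 'butterfly' into 'butter' + 'fly'. The first part is 'butter'.

butter


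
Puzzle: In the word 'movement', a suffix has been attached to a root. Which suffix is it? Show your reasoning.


The word 'movement' = 'move' (root) + '-ment' (suffix). The suffix is '-ment'.

ment


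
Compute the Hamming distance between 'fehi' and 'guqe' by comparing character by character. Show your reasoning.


Alignment:
Position 1: 'f' vs 'g' = DIFFER
Position 2: 'e' vs 'u' = DIFFER
Position 3: 'h' vs 'q' = DIFFER
Position 4: 'i' vs 'e' = DIFFER
Total differences: 4

4


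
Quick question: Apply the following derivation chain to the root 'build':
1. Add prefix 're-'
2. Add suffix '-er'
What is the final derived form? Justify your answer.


Step 1: Add prefix 're-' to 'build' = 'rebuild'
Step 2: Add suffix '-er' to 'rebuild' = 'rebuilder'

rebuilder


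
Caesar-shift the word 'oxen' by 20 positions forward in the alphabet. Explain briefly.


Shift each letter by 20: o -> i, x -> r, e -> y, n -> h. Result: 'iryh'.

iryh


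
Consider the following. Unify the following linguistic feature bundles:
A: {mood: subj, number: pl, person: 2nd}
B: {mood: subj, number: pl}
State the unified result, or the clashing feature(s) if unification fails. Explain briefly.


Compare features:
mood: A=subj vs B=subj -> unified: subj
number: A=pl vs B=pl -> unified: pl
person: A=2nd vs B=_ -> unified: 2nd
No clashes found.

Unified: {mood: subj, number: pl, person: 2nd}


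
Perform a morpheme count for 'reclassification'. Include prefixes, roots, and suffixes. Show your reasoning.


Decomposition: re- (prefix) + class (root) + -ify (suffix) + -ation (suffix) = 4 morpheme(s)

4 morphemes


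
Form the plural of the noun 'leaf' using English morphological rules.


Apply rule: Change -f to -ves. 'leaf' becomes 'leaves'.

leaves


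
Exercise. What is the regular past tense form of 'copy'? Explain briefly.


Apply rule: Change -y to -ied. 'copy' becomes 'copied'.

copied


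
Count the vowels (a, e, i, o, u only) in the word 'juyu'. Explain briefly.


Vowels in 'juyu': u, u = 2 vowels.

2


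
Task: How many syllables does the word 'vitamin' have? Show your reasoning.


Break 'vitamin' into syllables: vi-ta-min -> vi | ta | min = 3 syllables

3 syllables


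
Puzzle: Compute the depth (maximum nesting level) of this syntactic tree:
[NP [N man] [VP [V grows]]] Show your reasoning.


Count bracket nesting levels:
'[' at pos 0: depth = 1
'[' at pos 4: depth = 2
'[' at pos 12: depth = 2
'[' at pos 16: depth = 3
Maximum depth reached: 3

3


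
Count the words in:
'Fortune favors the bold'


Split into words: Fortune | favors | the | bold = 4 words.

4


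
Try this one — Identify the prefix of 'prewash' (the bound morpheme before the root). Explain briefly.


The word 'prewash' = 'pre' (prefix) + 'wash' (root). The prefix is 'pre'.

pre


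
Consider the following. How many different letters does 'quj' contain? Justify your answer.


Unique letters in 'quj': {j, q, u} = 3 distinct letters.

3


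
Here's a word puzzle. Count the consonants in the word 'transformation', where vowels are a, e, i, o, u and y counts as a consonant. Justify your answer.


Consonants in 'transformation': t, r, n, s, f, r, m, t, n = 9 consonants.

9


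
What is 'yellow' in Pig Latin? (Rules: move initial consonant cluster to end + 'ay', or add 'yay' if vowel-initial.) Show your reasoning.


'yellow': move consonant cluster 'y' to end and add 'ay': 'ellowyay'.

ellowyay


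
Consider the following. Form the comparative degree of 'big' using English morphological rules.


Apply comparative formation (double final consonant, add -er): 'big' -> 'bigger'.

bigger


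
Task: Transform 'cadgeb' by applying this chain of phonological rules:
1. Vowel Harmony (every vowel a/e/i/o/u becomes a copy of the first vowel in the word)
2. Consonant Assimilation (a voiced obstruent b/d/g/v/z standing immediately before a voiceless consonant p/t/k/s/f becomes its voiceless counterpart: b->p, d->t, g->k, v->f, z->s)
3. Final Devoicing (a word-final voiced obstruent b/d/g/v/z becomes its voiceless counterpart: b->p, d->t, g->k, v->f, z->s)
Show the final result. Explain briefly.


Starting form: 'cadgeb'
Rule 1: Vowel Harmony: all vowels become 'a' (matching first vowel). 'cadgeb' -> 'cadgab'
Rule 2: Consonant Assimilation: no voiced obstruent (b/d/g/v/z) stands immediately before a voiceless consonant (p/t/k/s/f). No change.
Rule 3: Final Devoicing: word-final voiced obstruent 'b' becomes voiceless 'p'. 'cadgab' -> 'cadgap'
Final form: 'cadgap'

cadgap


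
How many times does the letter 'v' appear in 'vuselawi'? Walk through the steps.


Letter 'v' in 'vuselawi': found at position(s) 1 = 1 occurrence(s).

1


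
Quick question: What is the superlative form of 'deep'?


Apply superlative formation (add -est): 'deep' -> 'deepest'.

deepest


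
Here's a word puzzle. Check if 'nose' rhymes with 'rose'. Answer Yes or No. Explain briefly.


Rime (stressed vowel + following sounds) of 'nose': -ose = /oʊz/
Rime of 'rose': -ose = /oʊz/
/oʊz/ and /oʊz/ are the same ending sound, so the words rhyme.

Yes


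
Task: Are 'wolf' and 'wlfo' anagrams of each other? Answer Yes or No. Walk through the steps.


Sorted letters of 'wolf': 'flow'
Sorted letters of 'wlfo': 'flow'
They match.

Yes


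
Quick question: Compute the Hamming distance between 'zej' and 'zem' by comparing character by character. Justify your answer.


Alignment:
Position 1: 'z' vs 'z' = match
Position 2: 'e' vs 'e' = match
Position 3: 'j' vs 'm' = DIFFER
Total differences: 1

1


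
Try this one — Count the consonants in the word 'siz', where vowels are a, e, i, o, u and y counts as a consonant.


Consonants in 'siz': s, z = 2 consonants.

2


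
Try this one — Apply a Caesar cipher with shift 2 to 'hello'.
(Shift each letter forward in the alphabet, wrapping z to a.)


Shift each letter by 2: h -> j, e -> g, l -> n, l -> n, o -> q. Result: 'jgnnq'.

jgnnq


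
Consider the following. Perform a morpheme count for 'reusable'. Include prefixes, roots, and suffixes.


Decomposition: re- (prefix) + use (root) + -able (suffix) = 3 morpheme(s)

3 morphemes


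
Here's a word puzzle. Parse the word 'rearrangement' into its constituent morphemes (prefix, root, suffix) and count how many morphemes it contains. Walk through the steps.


Step 1: Identify prefix: 're' (meaning: again)
Step 2: Identify root: 'arrange'
Step 3: Identify suffix(es): 'ment'
Decomposition: re- (prefix: again) + arrange (root) + -ment (suffix: action/result)
Total morphemes: 3

3 morphemes (re- (prefix: again) + arrange (root) + -ment (suffix: action/result))


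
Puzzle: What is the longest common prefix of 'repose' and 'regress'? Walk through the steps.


Compare from the start: 2 characters match: 're'. Mismatch at position 3: 'p' vs 'g'.

re


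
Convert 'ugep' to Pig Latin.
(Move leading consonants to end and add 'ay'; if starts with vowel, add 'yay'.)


'ugep' starts with a vowel, so add 'yay': 'ugepyay'.

ugepyay


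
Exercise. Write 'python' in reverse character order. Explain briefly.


Reverse 'python' character by character: 'nohtyp'.

nohtyp


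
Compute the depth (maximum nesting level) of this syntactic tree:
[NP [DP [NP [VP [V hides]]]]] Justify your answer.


Count bracket nesting levels:
'[' at pos 0: depth = 1
'[' at pos 4: depth = 2
'[' at pos 8: depth = 3
'[' at pos 12: depth = 4
'[' at pos 16: depth = 5
Maximum depth reached: 5

5


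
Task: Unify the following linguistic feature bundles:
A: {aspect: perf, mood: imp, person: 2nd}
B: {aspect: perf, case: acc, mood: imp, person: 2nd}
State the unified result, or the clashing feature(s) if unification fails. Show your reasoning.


Compare features:
aspect: A=perf vs B=perf -> unified: perf
case: A=_ vs B=acc -> unified: acc
mood: A=imp vs B=imp -> unified: imp
person: A=2nd vs B=2nd -> unified: 2nd
No clashes found.

Unified: {aspect: perf, case: acc, mood: imp, person: 2nd}


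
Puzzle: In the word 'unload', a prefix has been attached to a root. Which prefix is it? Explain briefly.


The word 'unload' = 'un' (prefix) + 'load' (root). The prefix is 'un'.

un


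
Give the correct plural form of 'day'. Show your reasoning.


Apply rule: Add -s. 'day' becomes 'days'.

days


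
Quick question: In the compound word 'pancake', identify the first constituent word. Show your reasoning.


Split 'pancake' into 'pan' + 'cake'. The first part is 'pan'.

pan


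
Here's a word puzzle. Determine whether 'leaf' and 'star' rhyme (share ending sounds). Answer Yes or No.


Rime (stressed vowel + following sounds) of 'leaf': -eaf = /iːf/
Rime of 'star': -ar = /ɑːr/
/iːf/ and /ɑːr/ are different ending sounds, so the words do not rhyme.

No


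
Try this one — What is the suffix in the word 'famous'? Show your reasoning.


The word 'famous' = 'fame' (root) + '-ous' (suffix). The suffix is '-ous'.

ous


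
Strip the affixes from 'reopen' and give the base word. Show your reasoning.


Remove prefix 're' from 'reopen' to get root 'open'.

open


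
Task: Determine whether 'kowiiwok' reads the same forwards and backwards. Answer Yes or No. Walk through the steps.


Forward: 'kowiiwok'
Reversed: 'kowiiwok'
They are identical.

Yes


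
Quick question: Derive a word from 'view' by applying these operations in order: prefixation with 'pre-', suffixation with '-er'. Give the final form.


Step 1: Add prefix 'pre-' to 'view' = 'preview'
Step 2: Add suffix '-er' to 'preview' = 'previewer'

previewer


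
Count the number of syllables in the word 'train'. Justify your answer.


Break 'train' into syllables: train -> train = 1 syllable

1 syllable


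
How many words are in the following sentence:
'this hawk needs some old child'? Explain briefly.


Split into words: this | hawk | needs | some | old | child = 6 words.

6


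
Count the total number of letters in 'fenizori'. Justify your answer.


Spell out 'fenizori' and number each letter: f(1), e(2), n(3), i(4), z(5), o(6), r(7), i(8). Total: 8 letters.

8


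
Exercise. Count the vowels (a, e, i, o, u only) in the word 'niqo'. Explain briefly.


Vowels in 'niqo': i, o = 2 vowels.

2


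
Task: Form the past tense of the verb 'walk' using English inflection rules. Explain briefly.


Apply rule: Add -ed. 'walk' becomes 'walked'.

walked


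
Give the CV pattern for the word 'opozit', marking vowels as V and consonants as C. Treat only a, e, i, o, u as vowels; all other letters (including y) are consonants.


Letter mapping: o = V, p = C, o = V, z = C, i = V, t = C.

VCVCVC


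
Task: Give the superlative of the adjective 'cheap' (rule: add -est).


Apply superlative formation (add -est): 'cheap' -> 'cheapest'.

cheapest


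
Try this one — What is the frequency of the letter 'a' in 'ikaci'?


Letter 'a' in 'ikaci': found at position(s) 3 = 1 occurrence(s).

1


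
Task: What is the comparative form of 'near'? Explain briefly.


Apply comparative formation (add -er): 'near' -> 'nearer'.

nearer


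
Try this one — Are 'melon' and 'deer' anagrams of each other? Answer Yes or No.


Sorted letters of 'melon': 'elmno'
Sorted letters of 'deer': 'deer'
They do not match.

No


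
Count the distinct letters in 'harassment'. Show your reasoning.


Unique letters in 'harassment': {a, e, h, m, n, r, s, t} = 8 distinct letters.

8


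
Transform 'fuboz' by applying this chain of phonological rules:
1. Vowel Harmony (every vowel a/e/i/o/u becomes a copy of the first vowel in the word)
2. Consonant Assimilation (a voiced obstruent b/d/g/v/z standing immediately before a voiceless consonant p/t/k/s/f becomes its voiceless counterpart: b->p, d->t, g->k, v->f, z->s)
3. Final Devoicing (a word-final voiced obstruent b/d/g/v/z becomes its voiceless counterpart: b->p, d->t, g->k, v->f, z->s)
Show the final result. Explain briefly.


Starting form: 'fuboz'
Rule 1: Vowel Harmony: all vowels become 'u' (matching first vowel). 'fuboz' -> 'fubuz'
Rule 2: Consonant Assimilation: no voiced obstruent (b/d/g/v/z) stands immediately before a voiceless consonant (p/t/k/s/f). No change.
Rule 3: Final Devoicing: word-final voiced obstruent 'z' becomes voiceless 's'. 'fubuz' -> 'fubus'
Final form: 'fubus'

fubus


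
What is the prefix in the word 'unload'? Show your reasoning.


The word 'unload' = 'un' (prefix) + 'load' (root). The prefix is 'un'.

un


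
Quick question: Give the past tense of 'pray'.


Apply rule: Add -ed. 'pray' becomes 'prayed'.

prayed


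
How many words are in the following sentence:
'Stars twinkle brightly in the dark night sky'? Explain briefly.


Split into words: Stars | twinkle | brightly | in | the | dark | night | sky = 8 words.

8


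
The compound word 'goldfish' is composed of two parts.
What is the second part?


Split 'goldfish' into 'gold' + 'fish'. The second part is 'fish'.

fish


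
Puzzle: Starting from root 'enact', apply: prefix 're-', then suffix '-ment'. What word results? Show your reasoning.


Step 1: Add prefix 're-' to 'enact' = 'reenact'
Step 2: Add suffix '-ment' to 'reenact' = 'reenactment'

reenactment


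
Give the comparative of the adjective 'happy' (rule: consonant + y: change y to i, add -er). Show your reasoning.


Apply comparative formation (consonant + y: change y to i, add -er): 'happy' -> 'happier'.

happier


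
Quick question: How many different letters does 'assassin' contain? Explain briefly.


Unique letters in 'assassin': {a, i, n, s} = 4 distinct letters.

4


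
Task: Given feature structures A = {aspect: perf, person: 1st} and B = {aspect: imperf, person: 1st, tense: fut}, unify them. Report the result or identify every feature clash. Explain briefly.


Compare features:
aspect: A=perf vs B=imperf -> CLASH
person: A=1st vs B=1st -> unified: 1st
tense: A=_ vs B=fut -> unified: fut
Clash detected on feature 'aspect' (perf vs imperf); unification fails.

CLASH on 'aspect' (perf vs imperf)


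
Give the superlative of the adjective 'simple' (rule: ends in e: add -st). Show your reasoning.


Apply superlative formation (ends in e: add -st): 'simple' -> 'simplest'.

simplest


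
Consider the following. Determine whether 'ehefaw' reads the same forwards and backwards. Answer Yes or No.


Forward: 'ehefaw'
Reversed: 'wafehe'
They differ.

No


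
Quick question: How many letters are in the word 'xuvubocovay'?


Spell out 'xuvubocovay' and number each letter: x(1), u(2), v(3), u(4), b(5), o(6), c(7), o(8), v(9), a(10), y(11). Total: 11 letters.

11


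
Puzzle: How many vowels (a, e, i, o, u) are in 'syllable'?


Vowels in 'syllable': a, e = 2 vowels.

2


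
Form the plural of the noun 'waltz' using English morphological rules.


Apply rule: Add -es (sibilant/fricative ending). 'waltz' becomes 'waltzes'.

waltzes


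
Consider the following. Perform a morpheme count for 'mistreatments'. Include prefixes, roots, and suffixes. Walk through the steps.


Decomposition: mis- (prefix) + treat (root) + -ment (suffix) + -s (plural) = 4 morpheme(s)

4 morphemes


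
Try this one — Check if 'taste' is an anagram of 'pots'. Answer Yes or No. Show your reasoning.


Sorted letters of 'taste': 'aestt'
Sorted letters of 'pots': 'opst'
They do not match.

No


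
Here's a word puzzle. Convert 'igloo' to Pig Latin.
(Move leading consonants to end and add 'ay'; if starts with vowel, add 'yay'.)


'igloo' starts with a vowel, so add 'yay': 'iglooyay'.

iglooyay


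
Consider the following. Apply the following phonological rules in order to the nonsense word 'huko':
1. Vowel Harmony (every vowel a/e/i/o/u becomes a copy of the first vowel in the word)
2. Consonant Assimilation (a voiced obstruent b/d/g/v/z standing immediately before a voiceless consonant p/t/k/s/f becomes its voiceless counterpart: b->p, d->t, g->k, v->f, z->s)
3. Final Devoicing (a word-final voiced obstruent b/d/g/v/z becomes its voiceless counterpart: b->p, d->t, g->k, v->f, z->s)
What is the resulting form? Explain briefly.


Starting form: 'huko'
Rule 1: Vowel Harmony: all vowels become 'u' (matching first vowel). 'huko' -> 'huku'
Rule 2: Consonant Assimilation: no voiced obstruent (b/d/g/v/z) stands immediately before a voiceless consonant (p/t/k/s/f). No change.
Rule 3: Final Devoicing: the word ends in the vowel 'u', not a consonant. No change.
Final form: 'huku'

huku


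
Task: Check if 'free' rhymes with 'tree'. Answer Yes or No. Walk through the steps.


Rime (stressed vowel + following sounds) of 'free': -ee = /iː/
Rime of 'tree': -ee = /iː/
/iː/ and /iː/ are the same ending sound, so the words rhyme.

Yes


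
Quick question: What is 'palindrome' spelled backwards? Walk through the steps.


Reverse 'palindrome' character by character: 'emordnilap'.

emordnilap


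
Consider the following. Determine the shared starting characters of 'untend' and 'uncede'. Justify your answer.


Compare from the start: 2 characters match: 'un'. Mismatch at position 3: 't' vs 'c'.

un


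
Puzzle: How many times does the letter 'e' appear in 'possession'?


Letter 'e' in 'possession': found at position(s) 5 = 1 occurrence(s).

1


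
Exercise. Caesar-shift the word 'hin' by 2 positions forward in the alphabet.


Shift each letter by 2: h -> j, i -> k, n -> p. Result: 'jkp'.

jkp


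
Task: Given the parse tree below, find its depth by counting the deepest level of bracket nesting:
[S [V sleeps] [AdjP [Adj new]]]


Count bracket nesting levels:
'[' at pos 0: depth = 1
'[' at pos 3: depth = 2
'[' at pos 14: depth = 2
'[' at pos 20: depth = 3
Maximum depth reached: 3

3


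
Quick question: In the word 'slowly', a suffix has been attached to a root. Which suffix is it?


The word 'slowly' = 'slow' (root) + '-ly' (suffix). The suffix is '-ly'.

ly


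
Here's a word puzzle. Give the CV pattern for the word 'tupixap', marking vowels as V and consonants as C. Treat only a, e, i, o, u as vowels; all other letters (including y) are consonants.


Letter mapping: t = C, u = V, p = C, i = V, x = C, a = V, p = C.

CVCVCVC


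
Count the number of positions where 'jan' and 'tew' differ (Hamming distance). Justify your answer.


Alignment:
Position 1: 'j' vs 't' = DIFFER
Position 2: 'a' vs 'e' = DIFFER
Position 3: 'n' vs 'w' = DIFFER
Total differences: 3

3


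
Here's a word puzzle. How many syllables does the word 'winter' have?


Break 'winter' into syllables: win-ter -> win | ter = 2 syllables

2 syllables


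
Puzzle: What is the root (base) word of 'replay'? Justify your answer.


Remove prefix 're' from 'replay' to get root 'play'.

play


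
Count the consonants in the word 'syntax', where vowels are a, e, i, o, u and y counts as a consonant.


Consonants in 'syntax': s, y, n, t, x = 5 consonants.

5


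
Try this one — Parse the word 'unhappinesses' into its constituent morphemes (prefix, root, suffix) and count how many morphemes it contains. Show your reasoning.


Step 1: Identify prefix: 'un' (meaning: not/reverse)
Step 2: Identify root: 'happy'
Step 3: Identify suffix(es): 'ness, es'
Decomposition: un- (prefix: not/reverse) + happy (root) + -ness (suffix: state of) + -es (plural)
Total morphemes: 4

4 morphemes (un- (prefix: not/reverse) + happy (root) + -ness (suffix: state of) + -es (plural))


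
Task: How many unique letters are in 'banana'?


Unique letters in 'banana': {a, b, n} = 3 distinct letters.

3


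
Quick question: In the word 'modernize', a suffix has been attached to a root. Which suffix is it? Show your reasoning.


The word 'modernize' = 'modern' (root) + '-ize' (suffix). The suffix is '-ize'.

ize


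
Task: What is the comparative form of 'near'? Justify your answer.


Apply comparative formation (add -er): 'near' -> 'nearer'.

nearer


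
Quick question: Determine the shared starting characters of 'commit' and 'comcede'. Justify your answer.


Compare from the start: 3 characters match: 'com'. Mismatch at position 4: 'm' vs 'c'.

com


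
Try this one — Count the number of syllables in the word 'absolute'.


Break 'absolute' into syllables: ab-so-lute -> ab | so | lute = 3 syllables

3 syllables


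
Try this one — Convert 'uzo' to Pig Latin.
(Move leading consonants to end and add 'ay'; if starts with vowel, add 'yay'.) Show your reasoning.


'uzo' starts with a vowel, so add 'yay': 'uzoyay'.

uzoyay


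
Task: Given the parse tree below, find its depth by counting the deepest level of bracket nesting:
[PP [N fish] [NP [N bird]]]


Count bracket nesting levels:
'[' at pos 0: depth = 1
'[' at pos 4: depth = 2
'[' at pos 13: depth = 2
'[' at pos 17: depth = 3
Maximum depth reached: 3

3


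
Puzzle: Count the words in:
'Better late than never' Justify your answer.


Split into words: Better | late | than | never = 4 words.

4


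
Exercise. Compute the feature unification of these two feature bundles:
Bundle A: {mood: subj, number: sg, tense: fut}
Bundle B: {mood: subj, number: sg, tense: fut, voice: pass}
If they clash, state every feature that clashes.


Compare features:
mood: A=subj vs B=subj -> unified: subj
number: A=sg vs B=sg -> unified: sg
tense: A=fut vs B=fut -> unified: fut
voice: A=_ vs B=pass -> unified: pass
No clashes found.

Unified: {mood: subj, number: sg, tense: fut, voice: pass}


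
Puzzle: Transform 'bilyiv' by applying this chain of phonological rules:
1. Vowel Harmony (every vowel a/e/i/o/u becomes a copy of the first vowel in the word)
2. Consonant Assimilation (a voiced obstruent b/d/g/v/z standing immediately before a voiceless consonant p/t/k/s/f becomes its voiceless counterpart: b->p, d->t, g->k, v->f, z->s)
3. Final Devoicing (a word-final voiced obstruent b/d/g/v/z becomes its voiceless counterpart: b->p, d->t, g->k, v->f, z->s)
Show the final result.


Starting form: 'bilyiv'
Rule 1: Vowel Harmony: all vowels already match. No change.
Rule 2: Consonant Assimilation: no voiced obstruent (b/d/g/v/z) stands immediately before a voiceless consonant (p/t/k/s/f). No change.
Rule 3: Final Devoicing: word-final voiced obstruent 'v' becomes voiceless 'f'. 'bilyiv' -> 'bilyif'
Final form: 'bilyif'

bilyif


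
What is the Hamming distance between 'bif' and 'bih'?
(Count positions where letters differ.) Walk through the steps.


Alignment:
Position 1: 'b' vs 'b' = match
Position 2: 'i' vs 'i' = match
Position 3: 'f' vs 'h' = DIFFER
Total differences: 1

1
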